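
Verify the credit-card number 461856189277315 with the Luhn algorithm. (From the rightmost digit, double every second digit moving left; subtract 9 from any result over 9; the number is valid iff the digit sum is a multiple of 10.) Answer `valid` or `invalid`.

From the right, keep odd positions and double even positions (subtract 9 from any doubled value over 9):
  doubled (positions 2,4,...): 2 5 4 7 3 7 3 → sum 31
  kept (positions 1,3,...): 5 3 7 9 1 5 1 4 → sum 35
Total = 66.
66 mod 10 = 6, so the number is invalid.

invalid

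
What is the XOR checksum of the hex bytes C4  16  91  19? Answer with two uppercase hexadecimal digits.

XOR the bytes together:
  start with 0xC4
  0xC4 ⊕ 0x16 = 0xD2
  0xD2 ⊕ 0x91 = 0x43
  0x43 ⊕ 0x19 = 0x5A

5A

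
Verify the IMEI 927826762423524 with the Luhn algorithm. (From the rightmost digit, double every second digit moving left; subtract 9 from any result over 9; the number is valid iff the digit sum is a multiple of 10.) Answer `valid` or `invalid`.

From the right, keep odd positions and double even positions (subtract 9 from any doubled value over 9):
  doubled (positions 2,4,...): 4 6 8 3 3 7 4 → sum 35
  kept (positions 1,3,...): 4 5 2 2 7 2 7 9 → sum 38
Total = 73.
73 mod 10 = 3, so the number is invalid.

invalid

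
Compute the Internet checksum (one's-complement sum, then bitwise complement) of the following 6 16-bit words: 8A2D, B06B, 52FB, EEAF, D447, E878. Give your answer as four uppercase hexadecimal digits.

C6FA

One's-complement addition (fold any carry out of bit 15 back into bit 0):
  0x8A2D + 0xB06B = 0x13A98 → wrap carry → 0x3A99
  0x3A99 + 0x52FB = 0x08D94
  0x8D94 + 0xEEAF = 0x17C43 → wrap carry → 0x7C44
  0x7C44 + 0xD447 = 0x1508B → wrap carry → 0x508C
  0x508C + 0xE878 = 0x13904 → wrap carry → 0x3905
One's-complement sum = 0x3905.
Checksum = ~0x3905 & 0xFFFF = 0xC6FA.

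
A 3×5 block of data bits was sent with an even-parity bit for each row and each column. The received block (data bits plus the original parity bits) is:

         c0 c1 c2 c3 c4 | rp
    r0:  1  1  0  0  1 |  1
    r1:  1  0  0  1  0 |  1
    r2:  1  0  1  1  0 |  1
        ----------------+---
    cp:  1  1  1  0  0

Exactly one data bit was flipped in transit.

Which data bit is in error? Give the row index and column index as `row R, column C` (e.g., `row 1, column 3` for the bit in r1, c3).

row 1, column 4

Recompute each row's even parity and compare to rp:
  r0: data parity 1, sent rp 1 → ok
  r1: data parity 0, sent rp 1 → mismatch
  r2: data parity 1, sent rp 1 → ok
Recompute each column's even parity and compare to cp:
  c0: data parity 1, sent cp 1 → ok
  c1: data parity 1, sent cp 1 → ok
  c2: data parity 1, sent cp 1 → ok
  c3: data parity 0, sent cp 0 → ok
  c4: data parity 1, sent cp 0 → mismatch
Exactly one row (r1) and one column (c4) fail → the flipped bit is at their intersection.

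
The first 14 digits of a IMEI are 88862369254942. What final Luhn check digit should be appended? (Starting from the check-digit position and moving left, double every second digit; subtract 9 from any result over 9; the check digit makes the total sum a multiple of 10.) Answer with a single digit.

7

Partial digits right→left: 2 4 9 4 5 2 9 6 3 2 6 8 8 8
Double every second digit counting from the check-digit position (so the 1st, 3rd, 5th, ... of the partial from the right).
  doubled (with −9 where >9): 4 9 1 9 6 3 7 → sum 39
  kept as-is: 4 4 2 6 2 8 8 → sum 34
Total = 39 + 34 = 73.
Check digit = (10 − (73 mod 10)) mod 10 = 7.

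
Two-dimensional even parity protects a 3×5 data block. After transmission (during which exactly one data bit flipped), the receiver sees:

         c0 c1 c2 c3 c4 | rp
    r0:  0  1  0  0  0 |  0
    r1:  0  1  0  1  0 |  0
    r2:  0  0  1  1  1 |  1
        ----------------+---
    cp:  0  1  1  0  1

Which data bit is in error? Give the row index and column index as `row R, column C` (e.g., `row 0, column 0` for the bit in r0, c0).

Recompute each row's even parity and compare to rp:
  r0: data parity 1, sent rp 0 → mismatch
  r1: data parity 0, sent rp 0 → ok
  r2: data parity 1, sent rp 1 → ok
Recompute each column's even parity and compare to cp:
  c0: data parity 0, sent cp 0 → ok
  c1: data parity 0, sent cp 1 → mismatch
  c2: data parity 1, sent cp 1 → ok
  c3: data parity 0, sent cp 0 → ok
  c4: data parity 1, sent cp 1 → ok
Exactly one row (r0) and one column (c1) fail → the flipped bit is at their intersection.

row 0, column 1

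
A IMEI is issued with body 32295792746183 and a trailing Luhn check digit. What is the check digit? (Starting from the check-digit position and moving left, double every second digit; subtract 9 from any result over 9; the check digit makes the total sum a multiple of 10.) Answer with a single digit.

Partial digits right→left: 3 8 1 6 4 7 2 9 7 5 9 2 2 3
Double every second digit counting from the check-digit position (so the 1st, 3rd, 5th, ... of the partial from the right).
  doubled (with −9 where >9): 6 2 8 4 5 9 4 → sum 38
  kept as-is: 8 6 7 9 5 2 3 → sum 40
Total = 38 + 40 = 78.
Check digit = (10 − (78 mod 10)) mod 10 = 2.

2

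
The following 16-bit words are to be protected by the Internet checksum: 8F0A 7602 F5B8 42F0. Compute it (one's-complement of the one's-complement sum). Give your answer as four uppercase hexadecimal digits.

One's-complement addition (fold any carry out of bit 15 back into bit 0):
  0x8F0A + 0x7602 = 0x1050C → wrap carry → 0x050D
  0x050D + 0xF5B8 = 0x0FAC5
  0xFAC5 + 0x42F0 = 0x13DB5 → wrap carry → 0x3DB6
One's-complement sum = 0x3DB6.
Checksum = ~0x3DB6 & 0xFFFF = 0xC249.

C249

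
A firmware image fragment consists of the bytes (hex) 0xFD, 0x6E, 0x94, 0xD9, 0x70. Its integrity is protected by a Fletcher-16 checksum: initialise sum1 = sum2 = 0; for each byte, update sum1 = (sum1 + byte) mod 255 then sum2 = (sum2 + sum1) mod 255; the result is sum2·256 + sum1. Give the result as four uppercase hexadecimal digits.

Running sums (mod 255):
  after byte 0 (0xFD): sum1=253, sum2=253
  after byte 1 (0x6E): sum1=108, sum2=106
  after byte 2 (0x94): sum1=1, sum2=107
  after byte 3 (0xD9): sum1=218, sum2=70
  after byte 4 (0x70): sum1=75, sum2=145
Checksum = sum2·256 + sum1 = 145·256 + 75 = 37195 = 0x914B.

914B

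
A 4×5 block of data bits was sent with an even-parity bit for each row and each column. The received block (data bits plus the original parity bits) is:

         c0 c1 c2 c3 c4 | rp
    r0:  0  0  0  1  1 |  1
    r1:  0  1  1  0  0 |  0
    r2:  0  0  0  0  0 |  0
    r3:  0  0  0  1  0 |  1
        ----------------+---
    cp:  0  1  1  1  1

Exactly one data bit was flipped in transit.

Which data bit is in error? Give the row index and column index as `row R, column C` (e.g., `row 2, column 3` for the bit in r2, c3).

row 0, column 3

Recompute each row's even parity and compare to rp:
  r0: data parity 0, sent rp 1 → mismatch
  r1: data parity 0, sent rp 0 → ok
  r2: data parity 0, sent rp 0 → ok
  r3: data parity 1, sent rp 1 → ok
Recompute each column's even parity and compare to cp:
  c0: data parity 0, sent cp 0 → ok
  c1: data parity 1, sent cp 1 → ok
  c2: data parity 1, sent cp 1 → ok
  c3: data parity 0, sent cp 1 → mismatch
  c4: data parity 1, sent cp 1 → ok
Exactly one row (r0) and one column (c3) fail → the flipped bit is at their intersection.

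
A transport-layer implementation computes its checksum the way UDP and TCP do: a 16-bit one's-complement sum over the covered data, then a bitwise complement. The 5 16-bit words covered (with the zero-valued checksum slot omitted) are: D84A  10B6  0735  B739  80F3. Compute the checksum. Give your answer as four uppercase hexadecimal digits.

D79C

One's-complement addition (fold any carry out of bit 15 back into bit 0):
  0xD84A + 0x10B6 = 0x0E900
  0xE900 + 0x0735 = 0x0F035
  0xF035 + 0xB739 = 0x1A76E → wrap carry → 0xA76F
  0xA76F + 0x80F3 = 0x12862 → wrap carry → 0x2863
One's-complement sum = 0x2863.
Checksum = ~0x2863 & 0xFFFF = 0xD79C.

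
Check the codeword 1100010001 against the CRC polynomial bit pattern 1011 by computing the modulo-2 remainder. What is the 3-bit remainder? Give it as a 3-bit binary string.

001

Modulo-2 division of 1100010001 by 1011:
  pos 0: 1100 XOR 1011 = 0111
  pos 1: 1110 XOR 1011 = 0101
  pos 2: 1011 XOR 1011 = 0000
Remainder = 001 (nonzero — an error is detected).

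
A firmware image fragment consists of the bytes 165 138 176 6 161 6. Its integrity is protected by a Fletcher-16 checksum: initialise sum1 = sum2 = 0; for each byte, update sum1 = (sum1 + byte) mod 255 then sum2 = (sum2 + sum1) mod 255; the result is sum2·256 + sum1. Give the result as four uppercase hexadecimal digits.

Running sums (mod 255):
  after byte 0 (165): sum1=165, sum2=165
  after byte 1 (138): sum1=48, sum2=213
  after byte 2 (176): sum1=224, sum2=182
  after byte 3 (6): sum1=230, sum2=157
  after byte 4 (161): sum1=136, sum2=38
  after byte 5 (6): sum1=142, sum2=180
Checksum = sum2·256 + sum1 = 180·256 + 142 = 46222 = 0xB48E.

B48E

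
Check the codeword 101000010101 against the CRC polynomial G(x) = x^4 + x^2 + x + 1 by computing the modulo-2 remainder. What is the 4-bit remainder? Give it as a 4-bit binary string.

Modulo-2 division of 101000010101 by 10111:
  pos 0: 10100 XOR 10111 = 00011
  pos 3: 11001 XOR 10111 = 01110
  pos 4: 11100 XOR 10111 = 01011
  pos 5: 10111 XOR 10111 = 00000
Remainder = 0001 (nonzero — an error is detected).

0001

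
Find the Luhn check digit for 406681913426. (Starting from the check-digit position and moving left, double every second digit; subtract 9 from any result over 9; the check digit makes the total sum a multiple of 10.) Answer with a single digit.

Partial digits right→left: 6 2 4 3 1 9 1 8 6 6 0 4
Double every second digit counting from the check-digit position (so the 1st, 3rd, 5th, ... of the partial from the right).
  doubled (with −9 where >9): 3 8 2 2 3 0 → sum 18
  kept as-is: 2 3 9 8 6 4 → sum 32
Total = 18 + 32 = 50.
Check digit = (10 − (50 mod 10)) mod 10 = 0.

0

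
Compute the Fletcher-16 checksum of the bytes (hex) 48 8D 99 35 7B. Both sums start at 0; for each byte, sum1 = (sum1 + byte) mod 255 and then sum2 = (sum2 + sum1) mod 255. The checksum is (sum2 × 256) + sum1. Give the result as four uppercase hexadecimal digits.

5220

Running sums (mod 255):
  after byte 0 (48): sum1=72, sum2=72
  after byte 1 (8D): sum1=213, sum2=30
  after byte 2 (99): sum1=111, sum2=141
  after byte 3 (35): sum1=164, sum2=50
  after byte 4 (7B): sum1=32, sum2=82
Checksum = sum2·256 + sum1 = 82·256 + 32 = 21024 = 0x5220.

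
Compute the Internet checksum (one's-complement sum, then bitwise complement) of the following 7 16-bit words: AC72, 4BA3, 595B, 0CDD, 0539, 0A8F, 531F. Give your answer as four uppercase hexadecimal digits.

One's-complement addition (fold any carry out of bit 15 back into bit 0):
  0xAC72 + 0x4BA3 = 0x0F815
  0xF815 + 0x595B = 0x15170 → wrap carry → 0x5171
  0x5171 + 0x0CDD = 0x05E4E
  0x5E4E + 0x0539 = 0x06387
  0x6387 + 0x0A8F = 0x06E16
  0x6E16 + 0x531F = 0x0C135
One's-complement sum = 0xC135.
Checksum = ~0xC135 & 0xFFFF = 0x3ECA.

3ECA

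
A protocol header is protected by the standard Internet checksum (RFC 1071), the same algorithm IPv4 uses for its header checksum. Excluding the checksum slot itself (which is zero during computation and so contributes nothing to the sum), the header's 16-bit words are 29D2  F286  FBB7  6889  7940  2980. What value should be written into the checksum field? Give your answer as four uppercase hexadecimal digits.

One's-complement addition (fold any carry out of bit 15 back into bit 0):
  0x29D2 + 0xF286 = 0x11C58 → wrap carry → 0x1C59
  0x1C59 + 0xFBB7 = 0x11810 → wrap carry → 0x1811
  0x1811 + 0x6889 = 0x0809A
  0x809A + 0x7940 = 0x0F9DA
  0xF9DA + 0x2980 = 0x1235A → wrap carry → 0x235B
One's-complement sum = 0x235B.
Checksum = ~0x235B & 0xFFFF = 0xDCA4.

DCA4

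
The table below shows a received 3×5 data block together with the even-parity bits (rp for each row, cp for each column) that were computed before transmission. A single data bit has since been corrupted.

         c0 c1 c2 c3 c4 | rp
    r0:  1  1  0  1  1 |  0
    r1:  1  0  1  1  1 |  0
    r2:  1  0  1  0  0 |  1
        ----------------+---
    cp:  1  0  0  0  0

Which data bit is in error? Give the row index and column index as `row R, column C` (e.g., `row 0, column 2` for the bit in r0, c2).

row 2, column 1

Recompute each row's even parity and compare to rp:
  r0: data parity 0, sent rp 0 → ok
  r1: data parity 0, sent rp 0 → ok
  r2: data parity 0, sent rp 1 → mismatch
Recompute each column's even parity and compare to cp:
  c0: data parity 1, sent cp 1 → ok
  c1: data parity 1, sent cp 0 → mismatch
  c2: data parity 0, sent cp 0 → ok
  c3: data parity 0, sent cp 0 → ok
  c4: data parity 0, sent cp 0 → ok
Exactly one row (r2) and one column (c1) fail → the flipped bit is at their intersection.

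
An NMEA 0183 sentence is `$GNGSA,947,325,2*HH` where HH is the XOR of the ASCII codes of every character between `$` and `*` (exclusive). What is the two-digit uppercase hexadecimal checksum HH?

4C

XOR the ASCII codes of the payload characters:
  'G' = 0x47 → acc = 0x47
  'N' = 0x4E → acc = 0x09
  'G' = 0x47 → acc = 0x4E
  'S' = 0x53 → acc = 0x1D
  'A' = 0x41 → acc = 0x5C
  ',' = 0x2C → acc = 0x70
  '9' = 0x39 → acc = 0x49
  '4' = 0x34 → acc = 0x7D
  '7' = 0x37 → acc = 0x4A
  ',' = 0x2C → acc = 0x66
  '3' = 0x33 → acc = 0x55
  '2' = 0x32 → acc = 0x67
  '5' = 0x35 → acc = 0x52
  ',' = 0x2C → acc = 0x7E
  '2' = 0x32 → acc = 0x4C
Checksum = 0x4C.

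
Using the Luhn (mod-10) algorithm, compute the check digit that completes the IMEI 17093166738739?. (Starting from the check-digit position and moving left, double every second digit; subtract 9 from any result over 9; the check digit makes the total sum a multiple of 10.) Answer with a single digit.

Partial digits right→left: 9 3 7 8 3 7 6 6 1 3 9 0 7 1
Double every second digit counting from the check-digit position (so the 1st, 3rd, 5th, ... of the partial from the right).
  doubled (with −9 where >9): 9 5 6 3 2 9 5 → sum 39
  kept as-is: 3 8 7 6 3 0 1 → sum 28
Total = 39 + 28 = 67.
Check digit = (10 − (67 mod 10)) mod 10 = 3.

3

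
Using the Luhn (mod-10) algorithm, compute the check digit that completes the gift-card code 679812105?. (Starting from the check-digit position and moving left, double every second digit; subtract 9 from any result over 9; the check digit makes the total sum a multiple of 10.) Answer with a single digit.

Partial digits right→left: 5 0 1 2 1 8 9 7 6
Double every second digit counting from the check-digit position (so the 1st, 3rd, 5th, ... of the partial from the right).
  doubled (with −9 where >9): 1 2 2 9 3 → sum 17
  kept as-is: 0 2 8 7 → sum 17
Total = 17 + 17 = 34.
Check digit = (10 − (34 mod 10)) mod 10 = 6.

6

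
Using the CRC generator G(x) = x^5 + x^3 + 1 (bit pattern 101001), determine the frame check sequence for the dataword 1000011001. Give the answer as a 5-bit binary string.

01101

Append 5 zeros: 100001100100000. Divide by 101001 (XOR where the leading bit is 1):
  pos 0: 100001 XOR 101001 = 001000
  pos 2: 100010 XOR 101001 = 001011
  pos 4: 101101 XOR 101001 = 000100
  pos 7: 100000 XOR 101001 = 001001
  pos 9: 100100 XOR 101001 = 001101
Remainder (last 5 bits) = 01101. This is the CRC / FCS.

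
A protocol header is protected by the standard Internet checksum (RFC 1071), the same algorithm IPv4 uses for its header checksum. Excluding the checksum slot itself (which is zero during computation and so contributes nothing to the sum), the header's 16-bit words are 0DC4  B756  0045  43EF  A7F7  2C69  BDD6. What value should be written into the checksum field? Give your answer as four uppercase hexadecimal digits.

One's-complement addition (fold any carry out of bit 15 back into bit 0):
  0x0DC4 + 0xB756 = 0x0C51A
  0xC51A + 0x0045 = 0x0C55F
  0xC55F + 0x43EF = 0x1094E → wrap carry → 0x094F
  0x094F + 0xA7F7 = 0x0B146
  0xB146 + 0x2C69 = 0x0DDAF
  0xDDAF + 0xBDD6 = 0x19B85 → wrap carry → 0x9B86
One's-complement sum = 0x9B86.
Checksum = ~0x9B86 & 0xFFFF = 0x6479.

6479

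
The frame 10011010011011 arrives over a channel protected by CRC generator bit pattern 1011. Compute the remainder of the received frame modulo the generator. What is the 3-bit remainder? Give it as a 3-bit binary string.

Modulo-2 division of 10011010011011 by 1011:
  pos 0: 1001 XOR 1011 = 0010
  pos 2: 1010 XOR 1011 = 0001
  pos 5: 1100 XOR 1011 = 0111
  pos 6: 1111 XOR 1011 = 0100
  pos 7: 1001 XOR 1011 = 0010
  pos 9: 1001 XOR 1011 = 0010
Remainder = 101 (nonzero — an error is detected).

101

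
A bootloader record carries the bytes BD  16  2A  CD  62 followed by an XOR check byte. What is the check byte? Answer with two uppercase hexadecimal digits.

2E

XOR the bytes together:
  start with 0xBD
  0xBD ⊕ 0x16 = 0xAB
  0xAB ⊕ 0x2A = 0x81
  0x81 ⊕ 0xCD = 0x4C
  0x4C ⊕ 0x62 = 0x2E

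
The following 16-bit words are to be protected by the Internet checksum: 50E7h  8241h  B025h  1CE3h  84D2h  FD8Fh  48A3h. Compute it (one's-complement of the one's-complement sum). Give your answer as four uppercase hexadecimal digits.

One's-complement addition (fold any carry out of bit 15 back into bit 0):
  0x50E7 + 0x8241 = 0x0D328
  0xD328 + 0xB025 = 0x1834D → wrap carry → 0x834E
  0x834E + 0x1CE3 = 0x0A031
  0xA031 + 0x84D2 = 0x12503 → wrap carry → 0x2504
  0x2504 + 0xFD8F = 0x12293 → wrap carry → 0x2294
  0x2294 + 0x48A3 = 0x06B37
One's-complement sum = 0x6B37.
Checksum = ~0x6B37 & 0xFFFF = 0x94C8.

94C8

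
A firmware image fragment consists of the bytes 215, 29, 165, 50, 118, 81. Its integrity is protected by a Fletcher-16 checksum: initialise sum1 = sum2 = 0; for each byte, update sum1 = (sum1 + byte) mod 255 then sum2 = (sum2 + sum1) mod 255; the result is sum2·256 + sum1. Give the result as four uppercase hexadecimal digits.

Running sums (mod 255):
  after byte 0 (215): sum1=215, sum2=215
  after byte 1 (29): sum1=244, sum2=204
  after byte 2 (165): sum1=154, sum2=103
  after byte 3 (50): sum1=204, sum2=52
  after byte 4 (118): sum1=67, sum2=119
  after byte 5 (81): sum1=148, sum2=12
Checksum = sum2·256 + sum1 = 12·256 + 148 = 3220 = 0x0C94.

0C94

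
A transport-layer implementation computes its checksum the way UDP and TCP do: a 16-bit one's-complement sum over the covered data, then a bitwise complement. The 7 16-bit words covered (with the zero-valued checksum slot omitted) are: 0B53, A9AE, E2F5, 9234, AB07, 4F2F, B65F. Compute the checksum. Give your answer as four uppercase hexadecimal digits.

One's-complement addition (fold any carry out of bit 15 back into bit 0):
  0x0B53 + 0xA9AE = 0x0B501
  0xB501 + 0xE2F5 = 0x197F6 → wrap carry → 0x97F7
  0x97F7 + 0x9234 = 0x12A2B → wrap carry → 0x2A2C
  0x2A2C + 0xAB07 = 0x0D533
  0xD533 + 0x4F2F = 0x12462 → wrap carry → 0x2463
  0x2463 + 0xB65F = 0x0DAC2
One's-complement sum = 0xDAC2.
Checksum = ~0xDAC2 & 0xFFFF = 0x253D.

253D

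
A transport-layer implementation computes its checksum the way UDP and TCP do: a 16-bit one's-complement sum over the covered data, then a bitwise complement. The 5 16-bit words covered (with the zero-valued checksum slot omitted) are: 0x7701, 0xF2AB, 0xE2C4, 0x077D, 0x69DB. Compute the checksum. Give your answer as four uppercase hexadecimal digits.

4235

One's-complement addition (fold any carry out of bit 15 back into bit 0):
  0x7701 + 0xF2AB = 0x169AC → wrap carry → 0x69AD
  0x69AD + 0xE2C4 = 0x14C71 → wrap carry → 0x4C72
  0x4C72 + 0x077D = 0x053EF
  0x53EF + 0x69DB = 0x0BDCA
One's-complement sum = 0xBDCA.
Checksum = ~0xBDCA & 0xFFFF = 0x4235.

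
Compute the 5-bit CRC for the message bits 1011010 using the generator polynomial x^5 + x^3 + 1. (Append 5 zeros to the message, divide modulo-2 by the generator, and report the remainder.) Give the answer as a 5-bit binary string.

Append 5 zeros: 101101000000. Divide by 101001 (XOR where the leading bit is 1):
  pos 0: 101101 XOR 101001 = 000100
  pos 3: 100000 XOR 101001 = 001001
  pos 5: 100100 XOR 101001 = 001101
Remainder (last 5 bits) = 11010. This is the CRC / FCS.

11010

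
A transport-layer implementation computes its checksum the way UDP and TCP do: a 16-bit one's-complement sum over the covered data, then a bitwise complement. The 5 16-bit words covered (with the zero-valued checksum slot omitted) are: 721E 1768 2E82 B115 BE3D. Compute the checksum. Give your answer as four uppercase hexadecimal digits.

D8A3

One's-complement addition (fold any carry out of bit 15 back into bit 0):
  0x721E + 0x1768 = 0x08986
  0x8986 + 0x2E82 = 0x0B808
  0xB808 + 0xB115 = 0x1691D → wrap carry → 0x691E
  0x691E + 0xBE3D = 0x1275B → wrap carry → 0x275C
One's-complement sum = 0x275C.
Checksum = ~0x275C & 0xFFFF = 0xD8A3.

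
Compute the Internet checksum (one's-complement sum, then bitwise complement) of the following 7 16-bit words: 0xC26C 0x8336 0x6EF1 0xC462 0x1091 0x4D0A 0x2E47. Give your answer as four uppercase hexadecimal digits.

One's-complement addition (fold any carry out of bit 15 back into bit 0):
  0xC26C + 0x8336 = 0x145A2 → wrap carry → 0x45A3
  0x45A3 + 0x6EF1 = 0x0B494
  0xB494 + 0xC462 = 0x178F6 → wrap carry → 0x78F7
  0x78F7 + 0x1091 = 0x08988
  0x8988 + 0x4D0A = 0x0D692
  0xD692 + 0x2E47 = 0x104D9 → wrap carry → 0x04DA
One's-complement sum = 0x04DA.
Checksum = ~0x04DA & 0xFFFF = 0xFB25.

FB25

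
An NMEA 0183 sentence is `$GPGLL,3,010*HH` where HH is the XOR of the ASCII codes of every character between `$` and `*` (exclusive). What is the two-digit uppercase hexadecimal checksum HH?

52

XOR the ASCII codes of the payload characters:
  'G' = 0x47 → acc = 0x47
  'P' = 0x50 → acc = 0x17
  'G' = 0x47 → acc = 0x50
  'L' = 0x4C → acc = 0x1C
  'L' = 0x4C → acc = 0x50
  ',' = 0x2C → acc = 0x7C
  '3' = 0x33 → acc = 0x4F
  ',' = 0x2C → acc = 0x63
  '0' = 0x30 → acc = 0x53
  '1' = 0x31 → acc = 0x62
  '0' = 0x30 → acc = 0x52
Checksum = 0x52.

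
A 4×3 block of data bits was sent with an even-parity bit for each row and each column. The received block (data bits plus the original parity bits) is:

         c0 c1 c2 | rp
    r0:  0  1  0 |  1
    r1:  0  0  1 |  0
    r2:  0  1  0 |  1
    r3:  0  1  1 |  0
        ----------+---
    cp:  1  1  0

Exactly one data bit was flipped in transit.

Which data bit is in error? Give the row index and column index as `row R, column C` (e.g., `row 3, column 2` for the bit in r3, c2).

Recompute each row's even parity and compare to rp:
  r0: data parity 1, sent rp 1 → ok
  r1: data parity 1, sent rp 0 → mismatch
  r2: data parity 1, sent rp 1 → ok
  r3: data parity 0, sent rp 0 → ok
Recompute each column's even parity and compare to cp:
  c0: data parity 0, sent cp 1 → mismatch
  c1: data parity 1, sent cp 1 → ok
  c2: data parity 0, sent cp 0 → ok
Exactly one row (r1) and one column (c0) fail → the flipped bit is at their intersection.

row 1, column 0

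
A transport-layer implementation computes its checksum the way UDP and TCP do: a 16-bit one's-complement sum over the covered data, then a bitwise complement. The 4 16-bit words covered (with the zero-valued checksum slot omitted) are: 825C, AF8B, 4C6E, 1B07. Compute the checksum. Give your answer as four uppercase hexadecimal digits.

One's-complement addition (fold any carry out of bit 15 back into bit 0):
  0x825C + 0xAF8B = 0x131E7 → wrap carry → 0x31E8
  0x31E8 + 0x4C6E = 0x07E56
  0x7E56 + 0x1B07 = 0x0995D
One's-complement sum = 0x995D.
Checksum = ~0x995D & 0xFFFF = 0x66A2.

66A2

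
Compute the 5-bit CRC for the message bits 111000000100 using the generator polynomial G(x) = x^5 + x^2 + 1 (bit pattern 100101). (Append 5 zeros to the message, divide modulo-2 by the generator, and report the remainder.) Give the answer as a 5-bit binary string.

Append 5 zeros: 11100000010000000. Divide by 100101 (XOR where the leading bit is 1):
  pos 0: 111000 XOR 100101 = 011101
  pos 1: 111010 XOR 100101 = 011111
  pos 2: 111110 XOR 100101 = 011011
  pos 3: 110110 XOR 100101 = 010011
  pos 4: 100111 XOR 100101 = 000010
  pos 8: 100000 XOR 100101 = 000101
  pos 11: 101000 XOR 100101 = 001101
Remainder (last 5 bits) = 01101. This is the CRC / FCS.

01101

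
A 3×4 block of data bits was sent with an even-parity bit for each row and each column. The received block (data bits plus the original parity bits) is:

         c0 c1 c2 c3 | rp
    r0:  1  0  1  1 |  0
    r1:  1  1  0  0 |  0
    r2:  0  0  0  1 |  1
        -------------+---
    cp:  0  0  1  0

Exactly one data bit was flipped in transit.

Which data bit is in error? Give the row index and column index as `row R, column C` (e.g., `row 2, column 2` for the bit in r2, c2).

row 0, column 1

Recompute each row's even parity and compare to rp:
  r0: data parity 1, sent rp 0 → mismatch
  r1: data parity 0, sent rp 0 → ok
  r2: data parity 1, sent rp 1 → ok
Recompute each column's even parity and compare to cp:
  c0: data parity 0, sent cp 0 → ok
  c1: data parity 1, sent cp 0 → mismatch
  c2: data parity 1, sent cp 1 → ok
  c3: data parity 0, sent cp 0 → ok
Exactly one row (r0) and one column (c1) fail → the flipped bit is at their intersection.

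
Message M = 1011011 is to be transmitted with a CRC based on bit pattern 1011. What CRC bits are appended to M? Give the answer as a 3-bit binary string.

101

Append 3 zeros: 1011011000. Divide by 1011 (XOR where the leading bit is 1):
  pos 0: 1011 XOR 1011 = 0000
  pos 5: 1100 XOR 1011 = 0111
  pos 6: 1110 XOR 1011 = 0101
Remainder (last 3 bits) = 101. This is the CRC / FCS.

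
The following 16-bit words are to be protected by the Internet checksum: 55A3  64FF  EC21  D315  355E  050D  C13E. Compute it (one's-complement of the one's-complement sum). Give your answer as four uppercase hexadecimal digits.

One's-complement addition (fold any carry out of bit 15 back into bit 0):
  0x55A3 + 0x64FF = 0x0BAA2
  0xBAA2 + 0xEC21 = 0x1A6C3 → wrap carry → 0xA6C4
  0xA6C4 + 0xD315 = 0x179D9 → wrap carry → 0x79DA
  0x79DA + 0x355E = 0x0AF38
  0xAF38 + 0x050D = 0x0B445
  0xB445 + 0xC13E = 0x17583 → wrap carry → 0x7584
One's-complement sum = 0x7584.
Checksum = ~0x7584 & 0xFFFF = 0x8A7B.

8A7B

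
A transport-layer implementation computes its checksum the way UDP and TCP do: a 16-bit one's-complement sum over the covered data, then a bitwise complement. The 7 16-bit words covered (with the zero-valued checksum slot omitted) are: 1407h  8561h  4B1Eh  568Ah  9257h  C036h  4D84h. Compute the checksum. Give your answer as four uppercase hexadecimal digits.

24DC

One's-complement addition (fold any carry out of bit 15 back into bit 0):
  0x1407 + 0x8561 = 0x09968
  0x9968 + 0x4B1E = 0x0E486
  0xE486 + 0x568A = 0x13B10 → wrap carry → 0x3B11
  0x3B11 + 0x9257 = 0x0CD68
  0xCD68 + 0xC036 = 0x18D9E → wrap carry → 0x8D9F
  0x8D9F + 0x4D84 = 0x0DB23
One's-complement sum = 0xDB23.
Checksum = ~0xDB23 & 0xFFFF = 0x24DC.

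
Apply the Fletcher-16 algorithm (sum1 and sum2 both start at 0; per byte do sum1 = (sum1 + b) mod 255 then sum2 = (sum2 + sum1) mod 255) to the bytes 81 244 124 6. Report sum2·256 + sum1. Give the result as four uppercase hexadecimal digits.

23C8

Running sums (mod 255):
  after byte 0 (81): sum1=81, sum2=81
  after byte 1 (244): sum1=70, sum2=151
  after byte 2 (124): sum1=194, sum2=90
  after byte 3 (6): sum1=200, sum2=35
Checksum = sum2·256 + sum1 = 35·256 + 200 = 9160 = 0x23C8.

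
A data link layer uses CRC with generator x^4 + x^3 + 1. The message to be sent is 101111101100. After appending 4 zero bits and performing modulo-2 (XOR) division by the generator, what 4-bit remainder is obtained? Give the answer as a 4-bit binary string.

1110

Append 4 zeros: 1011111011000000. Divide by 11001 (XOR where the leading bit is 1):
  pos 0: 10111 XOR 11001 = 01110
  pos 1: 11101 XOR 11001 = 00100
  pos 3: 10010 XOR 11001 = 01011
  pos 4: 10111 XOR 11001 = 01110
  pos 5: 11101 XOR 11001 = 00100
  pos 7: 10000 XOR 11001 = 01001
  pos 8: 10010 XOR 11001 = 01011
  pos 9: 10110 XOR 11001 = 01111
  pos 10: 11110 XOR 11001 = 00111
Remainder (last 4 bits) = 1110. This is the CRC / FCS.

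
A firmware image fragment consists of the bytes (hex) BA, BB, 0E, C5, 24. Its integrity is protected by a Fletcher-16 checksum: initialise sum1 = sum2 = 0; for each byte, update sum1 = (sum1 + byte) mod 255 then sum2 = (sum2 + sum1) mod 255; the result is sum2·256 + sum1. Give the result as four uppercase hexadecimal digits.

6E6E

Running sums (mod 255):
  after byte 0 (BA): sum1=186, sum2=186
  after byte 1 (BB): sum1=118, sum2=49
  after byte 2 (0E): sum1=132, sum2=181
  after byte 3 (C5): sum1=74, sum2=0
  after byte 4 (24): sum1=110, sum2=110
Checksum = sum2·256 + sum1 = 110·256 + 110 = 28270 = 0x6E6E.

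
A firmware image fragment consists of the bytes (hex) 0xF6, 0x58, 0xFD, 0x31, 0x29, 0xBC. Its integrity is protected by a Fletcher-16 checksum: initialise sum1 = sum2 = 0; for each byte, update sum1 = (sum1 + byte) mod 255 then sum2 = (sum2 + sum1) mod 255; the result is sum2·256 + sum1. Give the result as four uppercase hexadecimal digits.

1E64

Running sums (mod 255):
  after byte 0 (0xF6): sum1=246, sum2=246
  after byte 1 (0x58): sum1=79, sum2=70
  after byte 2 (0xFD): sum1=77, sum2=147
  after byte 3 (0x31): sum1=126, sum2=18
  after byte 4 (0x29): sum1=167, sum2=185
  after byte 5 (0xBC): sum1=100, sum2=30
Checksum = sum2·256 + sum1 = 30·256 + 100 = 7780 = 0x1E64.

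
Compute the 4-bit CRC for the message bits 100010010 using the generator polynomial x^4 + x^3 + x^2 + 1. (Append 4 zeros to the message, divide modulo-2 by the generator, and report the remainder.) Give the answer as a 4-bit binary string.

0010

Append 4 zeros: 1000100100000. Divide by 11101 (XOR where the leading bit is 1):
  pos 0: 10001 XOR 11101 = 01100
  pos 1: 11000 XOR 11101 = 00101
  pos 3: 10101 XOR 11101 = 01000
  pos 4: 10000 XOR 11101 = 01101
  pos 5: 11010 XOR 11101 = 00111
  pos 7: 11100 XOR 11101 = 00001
Remainder (last 4 bits) = 0010. This is the CRC / FCS.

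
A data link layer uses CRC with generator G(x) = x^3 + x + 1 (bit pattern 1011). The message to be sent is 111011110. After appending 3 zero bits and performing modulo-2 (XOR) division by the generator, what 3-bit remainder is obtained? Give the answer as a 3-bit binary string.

Append 3 zeros: 111011110000. Divide by 1011 (XOR where the leading bit is 1):
  pos 0: 1110 XOR 1011 = 0101
  pos 1: 1011 XOR 1011 = 0000
  pos 5: 1110 XOR 1011 = 0101
  pos 6: 1010 XOR 1011 = 0001
Remainder (last 3 bits) = 100. This is the CRC / FCS.

100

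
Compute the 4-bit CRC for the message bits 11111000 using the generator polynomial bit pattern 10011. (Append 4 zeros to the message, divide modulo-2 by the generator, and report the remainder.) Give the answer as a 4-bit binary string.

Append 4 zeros: 111110000000. Divide by 10011 (XOR where the leading bit is 1):
  pos 0: 11111 XOR 10011 = 01100
  pos 1: 11000 XOR 10011 = 01011
  pos 2: 10110 XOR 10011 = 00101
  pos 4: 10100 XOR 10011 = 00111
  pos 6: 11100 XOR 10011 = 01111
  pos 7: 11110 XOR 10011 = 01101
Remainder (last 4 bits) = 1101. This is the CRC / FCS.

1101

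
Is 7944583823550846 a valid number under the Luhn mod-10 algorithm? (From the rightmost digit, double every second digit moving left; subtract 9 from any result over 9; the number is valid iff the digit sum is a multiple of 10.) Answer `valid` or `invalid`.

From the right, keep odd positions and double even positions (subtract 9 from any doubled value over 9):
  doubled (positions 2,4,...): 8 0 1 4 6 1 8 5 → sum 33
  kept (positions 1,3,...): 6 8 5 3 8 8 4 9 → sum 51
Total = 84.
84 mod 10 = 4, so the number is invalid.

invalid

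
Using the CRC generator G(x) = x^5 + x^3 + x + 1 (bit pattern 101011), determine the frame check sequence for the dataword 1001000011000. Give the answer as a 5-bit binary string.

Append 5 zeros: 100100001100000000. Divide by 101011 (XOR where the leading bit is 1):
  pos 0: 100100 XOR 101011 = 001111
  pos 2: 111100 XOR 101011 = 010111
  pos 3: 101111 XOR 101011 = 000100
  pos 6: 100100 XOR 101011 = 001111
  pos 8: 111100 XOR 101011 = 010111
  pos 9: 101110 XOR 101011 = 000101
  pos 12: 101000 XOR 101011 = 000011
Remainder (last 5 bits) = 00011. This is the CRC / FCS.

00011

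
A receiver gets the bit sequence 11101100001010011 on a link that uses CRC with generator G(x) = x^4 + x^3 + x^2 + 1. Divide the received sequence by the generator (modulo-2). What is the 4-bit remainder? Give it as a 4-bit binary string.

Modulo-2 division of 11101100001010011 by 11101:
  pos 0: 11101 XOR 11101 = 00000
  pos 5: 10000 XOR 11101 = 01101
  pos 6: 11011 XOR 11101 = 00110
  pos 8: 11001 XOR 11101 = 00100
  pos 10: 10000 XOR 11101 = 01101
  pos 11: 11011 XOR 11101 = 00110
Remainder = 1101 (nonzero — an error is detected).

1101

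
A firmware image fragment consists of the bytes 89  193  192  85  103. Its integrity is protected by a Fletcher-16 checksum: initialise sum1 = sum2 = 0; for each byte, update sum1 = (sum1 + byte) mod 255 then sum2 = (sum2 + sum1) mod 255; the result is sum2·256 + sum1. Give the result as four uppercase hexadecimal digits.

1A98

Running sums (mod 255):
  after byte 0 (89): sum1=89, sum2=89
  after byte 1 (193): sum1=27, sum2=116
  after byte 2 (192): sum1=219, sum2=80
  after byte 3 (85): sum1=49, sum2=129
  after byte 4 (103): sum1=152, sum2=26
Checksum = sum2·256 + sum1 = 26·256 + 152 = 6808 = 0x1A98.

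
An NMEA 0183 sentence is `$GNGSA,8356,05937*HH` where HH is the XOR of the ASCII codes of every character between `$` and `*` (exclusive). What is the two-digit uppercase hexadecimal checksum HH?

6C

XOR the ASCII codes of the payload characters:
  'G' = 0x47 → acc = 0x47
  'N' = 0x4E → acc = 0x09
  'G' = 0x47 → acc = 0x4E
  'S' = 0x53 → acc = 0x1D
  'A' = 0x41 → acc = 0x5C
  ',' = 0x2C → acc = 0x70
  '8' = 0x38 → acc = 0x48
  '3' = 0x33 → acc = 0x7B
  '5' = 0x35 → acc = 0x4E
  '6' = 0x36 → acc = 0x78
  ',' = 0x2C → acc = 0x54
  '0' = 0x30 → acc = 0x64
  '5' = 0x35 → acc = 0x51
  '9' = 0x39 → acc = 0x68
  '3' = 0x33 → acc = 0x5B
  '7' = 0x37 → acc = 0x6C
Checksum = 0x6C.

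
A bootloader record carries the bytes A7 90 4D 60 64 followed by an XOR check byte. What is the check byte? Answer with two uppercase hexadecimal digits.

7E

XOR the bytes together:
  start with 0xA7
  0xA7 ⊕ 0x90 = 0x37
  0x37 ⊕ 0x4D = 0x7A
  0x7A ⊕ 0x60 = 0x1A
  0x1A ⊕ 0x64 = 0x7E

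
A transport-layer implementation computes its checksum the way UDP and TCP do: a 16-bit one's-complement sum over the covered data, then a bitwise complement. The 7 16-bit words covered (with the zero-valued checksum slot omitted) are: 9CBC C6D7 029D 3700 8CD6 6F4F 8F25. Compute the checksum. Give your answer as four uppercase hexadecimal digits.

D782

One's-complement addition (fold any carry out of bit 15 back into bit 0):
  0x9CBC + 0xC6D7 = 0x16393 → wrap carry → 0x6394
  0x6394 + 0x029D = 0x06631
  0x6631 + 0x3700 = 0x09D31
  0x9D31 + 0x8CD6 = 0x12A07 → wrap carry → 0x2A08
  0x2A08 + 0x6F4F = 0x09957
  0x9957 + 0x8F25 = 0x1287C → wrap carry → 0x287D
One's-complement sum = 0x287D.
Checksum = ~0x287D & 0xFFFF = 0xD782.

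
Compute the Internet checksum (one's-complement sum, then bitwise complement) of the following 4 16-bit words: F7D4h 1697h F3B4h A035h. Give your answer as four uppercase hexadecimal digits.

5DA9

One's-complement addition (fold any carry out of bit 15 back into bit 0):
  0xF7D4 + 0x1697 = 0x10E6B → wrap carry → 0x0E6C
  0x0E6C + 0xF3B4 = 0x10220 → wrap carry → 0x0221
  0x0221 + 0xA035 = 0x0A256
One's-complement sum = 0xA256.
Checksum = ~0xA256 & 0xFFFF = 0x5DA9.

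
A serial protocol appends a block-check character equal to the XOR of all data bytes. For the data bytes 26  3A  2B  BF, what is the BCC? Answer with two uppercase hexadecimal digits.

88

XOR the bytes together:
  start with 0x26
  0x26 ⊕ 0x3A = 0x1C
  0x1C ⊕ 0x2B = 0x37
  0x37 ⊕ 0xBF = 0x88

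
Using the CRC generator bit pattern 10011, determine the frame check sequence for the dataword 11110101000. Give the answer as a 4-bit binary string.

Append 4 zeros: 111101010000000. Divide by 10011 (XOR where the leading bit is 1):
  pos 0: 11110 XOR 10011 = 01101
  pos 1: 11011 XOR 10011 = 01000
  pos 2: 10000 XOR 10011 = 00011
  pos 5: 11100 XOR 10011 = 01111
  pos 6: 11110 XOR 10011 = 01101
  pos 7: 11010 XOR 10011 = 01001
  pos 8: 10010 XOR 10011 = 00001
Remainder (last 4 bits) = 0100. This is the CRC / FCS.

0100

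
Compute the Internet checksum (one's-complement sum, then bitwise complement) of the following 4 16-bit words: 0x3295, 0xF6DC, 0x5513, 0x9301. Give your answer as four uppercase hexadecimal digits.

One's-complement addition (fold any carry out of bit 15 back into bit 0):
  0x3295 + 0xF6DC = 0x12971 → wrap carry → 0x2972
  0x2972 + 0x5513 = 0x07E85
  0x7E85 + 0x9301 = 0x11186 → wrap carry → 0x1187
One's-complement sum = 0x1187.
Checksum = ~0x1187 & 0xFFFF = 0xEE78.

EE78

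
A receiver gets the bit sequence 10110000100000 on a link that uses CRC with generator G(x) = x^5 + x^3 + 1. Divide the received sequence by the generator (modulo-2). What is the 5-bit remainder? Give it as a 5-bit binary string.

Modulo-2 division of 10110000100000 by 101001:
  pos 0: 101100 XOR 101001 = 000101
  pos 3: 101001 XOR 101001 = 000000
Remainder = 00000 (zero — the frame passes the CRC check).

00000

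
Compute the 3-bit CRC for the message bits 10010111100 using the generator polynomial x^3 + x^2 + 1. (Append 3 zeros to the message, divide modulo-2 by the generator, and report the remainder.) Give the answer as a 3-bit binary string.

Append 3 zeros: 10010111100000. Divide by 1101 (XOR where the leading bit is 1):
  pos 0: 1001 XOR 1101 = 0100
  pos 1: 1000 XOR 1101 = 0101
  pos 2: 1011 XOR 1101 = 0110
  pos 3: 1101 XOR 1101 = 0000
  pos 7: 1100 XOR 1101 = 0001
  pos 10: 1000 XOR 1101 = 0101
Remainder (last 3 bits) = 101. This is the CRC / FCS.

101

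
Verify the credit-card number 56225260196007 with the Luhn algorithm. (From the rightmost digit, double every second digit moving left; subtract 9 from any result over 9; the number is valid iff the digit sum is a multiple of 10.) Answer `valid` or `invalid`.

valid

From the right, keep odd positions and double even positions (subtract 9 from any doubled value over 9):
  doubled (positions 2,4,...): 0 3 2 3 1 4 1 → sum 14
  kept (positions 1,3,...): 7 0 9 0 2 2 6 → sum 26
Total = 40.
40 mod 10 = 0, so the number is valid.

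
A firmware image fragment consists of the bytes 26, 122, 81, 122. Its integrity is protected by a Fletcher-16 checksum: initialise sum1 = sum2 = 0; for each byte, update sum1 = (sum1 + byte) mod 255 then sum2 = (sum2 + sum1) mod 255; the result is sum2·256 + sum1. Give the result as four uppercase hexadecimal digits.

F460

Running sums (mod 255):
  after byte 0 (26): sum1=26, sum2=26
  after byte 1 (122): sum1=148, sum2=174
  after byte 2 (81): sum1=229, sum2=148
  after byte 3 (122): sum1=96, sum2=244
Checksum = sum2·256 + sum1 = 244·256 + 96 = 62560 = 0xF460.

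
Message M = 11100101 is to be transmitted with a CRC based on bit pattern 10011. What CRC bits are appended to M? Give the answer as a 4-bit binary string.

1100

Append 4 zeros: 111001010000. Divide by 10011 (XOR where the leading bit is 1):
  pos 0: 11100 XOR 10011 = 01111
  pos 1: 11111 XOR 10011 = 01100
  pos 2: 11000 XOR 10011 = 01011
  pos 3: 10111 XOR 10011 = 00100
  pos 5: 10000 XOR 10011 = 00011
Remainder (last 4 bits) = 1100. This is the CRC / FCS.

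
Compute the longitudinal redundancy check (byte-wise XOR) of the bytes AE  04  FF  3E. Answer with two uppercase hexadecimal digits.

6B

XOR the bytes together:
  start with 0xAE
  0xAE ⊕ 0x04 = 0xAA
  0xAA ⊕ 0xFF = 0x55
  0x55 ⊕ 0x3E = 0x6B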